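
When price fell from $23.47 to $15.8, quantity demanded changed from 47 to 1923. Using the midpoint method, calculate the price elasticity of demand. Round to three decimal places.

-4.876

%Δq = (1923 − 47)/[(47 + 1923)/2] = 1876/985 ≈ 1.9046.
%ΔP = (15.8 − 23.47)/[(23.47 + 15.8)/2] = -7.67/19.635 ≈ -0.3906.
Arc elasticity E = %Δq/%ΔP ≈ 1.9046/-0.3906 ≈ -4.876.
|E| > 1: demand is elastic over this range.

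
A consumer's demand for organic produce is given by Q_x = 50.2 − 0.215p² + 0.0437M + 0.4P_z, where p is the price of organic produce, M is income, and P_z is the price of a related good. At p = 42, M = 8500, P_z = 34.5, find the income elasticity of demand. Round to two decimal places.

6.61

Substituting, Q_x = 50.2 − 0.215(42)² + 0.0437(8500) + 0.4(34.5) = 50.2 − 379.26 + 371.45 + 13.8 = 56.19.
∂Q_x/∂M = +0.0437, so E_I = 0.0437·(8500/56.19) ≈ 6.61.
E_I > 1: normal good (luxury).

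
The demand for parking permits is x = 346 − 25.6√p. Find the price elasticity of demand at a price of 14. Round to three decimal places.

-0.191

At p = 14, x = 250.2136.
dx/dp = −25.6/(2√p) = −25.6/(2·3.7417).
Point elasticity E = (dx/dp)·(p/x) = -3.4209 × 14/250.2136 ≈ -0.191.
|E| < 1, so demand is inelastic at this price.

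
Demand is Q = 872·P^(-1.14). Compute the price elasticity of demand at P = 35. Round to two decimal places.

For a Cobb–Douglas (constant-elasticity) form Q = A·P^α·…, the elasticity with respect to P equals the exponent α at every point.
Here the exponent on P is -1.14, so the price elasticity of demand is -1.14.

-1.14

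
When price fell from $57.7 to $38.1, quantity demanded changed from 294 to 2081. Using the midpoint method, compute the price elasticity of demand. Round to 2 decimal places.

%ΔQ = (2081 − 294)/[(294 + 2081)/2] = 1787/1187.5 ≈ 1.5048.
%ΔP = (38.1 − 57.7)/[(57.7 + 38.1)/2] = -19.6/47.9 ≈ -0.4092.
Arc elasticity E = %ΔQ/%ΔP ≈ 1.5048/-0.4092 ≈ -3.68.
|E| > 1: demand is elastic over this range.

-3.68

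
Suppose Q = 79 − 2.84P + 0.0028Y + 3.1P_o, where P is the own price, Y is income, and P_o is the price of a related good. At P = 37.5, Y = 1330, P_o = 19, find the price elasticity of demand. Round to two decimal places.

First evaluate Q: 79 − 2.84(37.5) + 0.0028(1330) + 3.1(19) = 79 − 106.5 + 3.724 + 58.9 = 35.124.
∂Q/∂P = −2.84, so E_p = (−2.84)·(37.5/35.124) ≈ -3.03.
|E_p| > 1: demand is elastic.

-3.03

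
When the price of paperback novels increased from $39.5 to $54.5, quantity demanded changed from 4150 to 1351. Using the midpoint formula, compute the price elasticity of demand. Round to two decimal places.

-3.19

%Δq = (1351 − 4150)/[(4150 + 1351)/2] = -2799/2750.5 ≈ -1.0176.
%Δp = (54.5 − 39.5)/[(39.5 + 54.5)/2] = 15/47 ≈ 0.3191.
Arc elasticity E = %Δq/%Δp ≈ -1.0176/0.3191 ≈ -3.19.
|E| > 1: demand is elastic over this range.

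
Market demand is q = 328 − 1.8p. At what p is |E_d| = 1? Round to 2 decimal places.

91.11

For linear demand q = a − bp, E = −bp/(a − bp). |E| = 1 ⇒ bp = a − bp ⇒ p = a/(2b).
p = 328/(2·1.8) ≈ 91.11.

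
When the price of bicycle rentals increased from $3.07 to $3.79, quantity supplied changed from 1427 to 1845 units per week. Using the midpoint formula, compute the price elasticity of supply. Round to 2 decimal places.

%Δq = (1845 − 1427)/[(1427 + 1845)/2] = 418/1636 ≈ 0.2555.
%Δp = (3.79 − 3.07)/[(3.07 + 3.79)/2] = 0.72/3.43 ≈ 0.2099.
Arc elasticity E = %Δq/%Δp ≈ 0.2555/0.2099 ≈ 1.22.
|E| > 1: supply is elastic over this range.

1.22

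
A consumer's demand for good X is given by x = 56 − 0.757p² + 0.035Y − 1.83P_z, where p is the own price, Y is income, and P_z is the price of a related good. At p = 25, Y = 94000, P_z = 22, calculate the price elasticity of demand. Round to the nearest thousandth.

-0.334

x = 56 − 0.757(25)² + 0.035(94000) − 1.83(22) = 56 − 473.125 + 3290 − 40.26 = 2832.615.
∂x/∂p = −2·0.757·p = -37.85, so E_p = -37.85·(25/2832.615) ≈ -0.334.
|E_p| < 1: demand is inelastic.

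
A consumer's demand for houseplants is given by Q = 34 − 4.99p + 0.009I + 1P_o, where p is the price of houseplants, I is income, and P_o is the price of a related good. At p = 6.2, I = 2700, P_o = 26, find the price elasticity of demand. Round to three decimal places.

-0.580

Q = 34 − 4.99(6.2) + 0.009(2700) + 1(26) = 34 − 30.938 + 24.3 + 26 = 53.362.
∂Q/∂p = −4.99, so E_p = (−4.99)·(6.2/53.362) ≈ -0.580.
|E_p| < 1: demand is inelastic.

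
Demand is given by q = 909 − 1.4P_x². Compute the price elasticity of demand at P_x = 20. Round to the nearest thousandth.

-3.209

At P_x = 20, q = 349.
dq/dP_x = −2·1.4·P_x = −56.
Point elasticity E = (dq/dP_x)·(P_x/q) = -56 × 20/349 ≈ -3.209.
|E| > 1, so demand is elastic at this price.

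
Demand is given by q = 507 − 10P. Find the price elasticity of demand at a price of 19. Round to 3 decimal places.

At P = 19, q = 317.
dq/dP = −10.
Point elasticity E = (dq/dP)·(P/q) = -10 × 19/317 ≈ -0.599.
|E| < 1, so demand is inelastic at this price.

-0.599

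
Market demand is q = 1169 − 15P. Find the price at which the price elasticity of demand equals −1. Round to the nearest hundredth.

For linear demand q = a − bP, E = −bP/(a − bP). |E| = 1 ⇒ bP = a − bP ⇒ P = a/(2b).
P = 1169/(2·15) ≈ 38.97.

38.97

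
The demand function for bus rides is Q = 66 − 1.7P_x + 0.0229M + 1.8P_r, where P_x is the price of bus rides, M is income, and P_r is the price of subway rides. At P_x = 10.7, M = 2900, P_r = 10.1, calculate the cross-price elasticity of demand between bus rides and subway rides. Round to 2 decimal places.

0.14

First evaluate Q: 66 − 1.7(10.7) + 0.0229(2900) + 1.8(10.1) = 66 − 18.19 + 66.41 + 18.18 = 132.4.
∂Q/∂P_r = +1.8, so E_xy = 1.8·(10.1/132.4) ≈ 0.14.
E_xy > 0: the goods are substitutes.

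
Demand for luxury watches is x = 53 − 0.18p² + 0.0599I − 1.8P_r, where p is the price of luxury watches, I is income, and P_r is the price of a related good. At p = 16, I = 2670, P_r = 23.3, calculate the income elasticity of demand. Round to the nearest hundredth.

x = 53 − 0.18(16)² + 0.0599(2670) − 1.8(23.3) = 53 − 46.08 + 159.933 − 41.94 = 124.913.
∂x/∂I = +0.0599, so E_I = 0.0599·(2670/124.913) ≈ 1.28.
E_I > 1: normal good (luxury).

1.28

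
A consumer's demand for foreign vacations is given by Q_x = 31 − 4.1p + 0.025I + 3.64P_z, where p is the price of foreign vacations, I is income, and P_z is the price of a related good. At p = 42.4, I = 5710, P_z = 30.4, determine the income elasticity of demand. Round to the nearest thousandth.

1.291

Evaluating quantity at (p, I, P_z) gives Q_x = 31 − 4.1(42.4) + 0.025(5710) + 3.64(30.4) = 31 − 173.84 + 142.75 + 110.656 = 110.566.
∂Q_x/∂I = +0.025, so E_I = 0.025·(5710/110.566) ≈ 1.291.
E_I > 1: normal good (luxury).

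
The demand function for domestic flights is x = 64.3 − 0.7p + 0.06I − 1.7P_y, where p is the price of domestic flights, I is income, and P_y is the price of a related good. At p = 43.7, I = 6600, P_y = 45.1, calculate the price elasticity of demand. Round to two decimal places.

-0.09

x = 64.3 − 0.7(43.7) + 0.06(6600) − 1.7(45.1) = 64.3 − 30.59 + 396 − 76.67 = 353.04.
∂x/∂p = −0.7, so E_p = (−0.7)·(43.7/353.04) ≈ -0.09.
|E_p| < 1: demand is inelastic.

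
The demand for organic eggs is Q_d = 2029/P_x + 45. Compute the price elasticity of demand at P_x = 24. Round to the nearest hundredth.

At P_x = 24, Q_d = 129.5417.
dQ_d/dP_x = −2029/P_x² = −3.5226.
Point elasticity E = (dQ_d/dP_x)·(P_x/Q_d) = -3.5226 × 24/129.5417 ≈ -0.65.
|E| < 1, so demand is inelastic at this price.

-0.65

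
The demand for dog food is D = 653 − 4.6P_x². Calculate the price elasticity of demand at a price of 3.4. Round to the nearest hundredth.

-0.18

At P_x = 3.4, D = 599.824.
dD/dP_x = −2·4.6·P_x = −31.28.
Point elasticity E = (dD/dP_x)·(P_x/D) = -31.28 × 3.4/599.824 ≈ -0.18.
|E| < 1, so demand is inelastic at this price.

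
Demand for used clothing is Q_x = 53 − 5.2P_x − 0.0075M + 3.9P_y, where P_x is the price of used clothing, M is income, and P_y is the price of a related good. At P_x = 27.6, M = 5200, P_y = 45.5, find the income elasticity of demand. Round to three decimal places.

-0.814

Q_x = 53 − 5.2(27.6) − 0.0075(5200) + 3.9(45.5) = 53 − 143.52 − 39 + 177.45 = 47.93.
∂Q_x/∂M = −0.0075, so E_I = -0.0075·(5200/47.93) ≈ -0.814.
E_I < 0: inferior good.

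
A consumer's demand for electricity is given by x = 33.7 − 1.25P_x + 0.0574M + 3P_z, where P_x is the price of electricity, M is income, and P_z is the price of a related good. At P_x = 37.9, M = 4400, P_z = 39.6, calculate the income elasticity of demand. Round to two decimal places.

Substituting, x = 33.7 − 1.25(37.9) + 0.0574(4400) + 3(39.6) = 33.7 − 47.375 + 252.56 + 118.8 = 357.685.
∂x/∂M = +0.0574, so E_I = 0.0574·(4400/357.685) ≈ 0.71.
E_I ∈ (0,1): normal good (necessity).

0.71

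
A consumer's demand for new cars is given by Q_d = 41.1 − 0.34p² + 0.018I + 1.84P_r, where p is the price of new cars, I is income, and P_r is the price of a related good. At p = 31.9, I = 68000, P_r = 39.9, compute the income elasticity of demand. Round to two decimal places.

Evaluating quantity at (p, I, P_r) gives Q_d = 41.1 − 0.34(31.9)² + 0.018(68000) + 1.84(39.9) = 41.1 − 345.9874 + 1224 + 73.416 = 992.5286.
∂Q_d/∂I = +0.018, so E_I = 0.018·(68000/992.5286) ≈ 1.23.
E_I > 1: normal good (luxury).

1.23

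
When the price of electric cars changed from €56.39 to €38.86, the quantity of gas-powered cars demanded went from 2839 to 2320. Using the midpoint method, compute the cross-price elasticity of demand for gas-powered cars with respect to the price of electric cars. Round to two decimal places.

0.55

%ΔQ_x = (2320 − 2839)/[(2839+2320)/2] = -519/2579.5 ≈ -0.2012.
%ΔP_y = (38.86 − 56.39)/[(56.39+38.86)/2] ≈ -0.3681.
E_xy = -0.2012/-0.3681 ≈ 0.55.
E_xy > 0, so gas-powered cars and electric cars are substitutes.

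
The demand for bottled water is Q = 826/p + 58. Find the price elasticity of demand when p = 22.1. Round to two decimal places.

-0.39

At p = 22.1, Q = 95.3756.
dQ/dp = −826/p² = −1.6912.
Point elasticity E = (dQ/dp)·(p/Q) = -1.6912 × 22.1/95.3756 ≈ -0.39.
|E| < 1, so demand is inelastic at this price.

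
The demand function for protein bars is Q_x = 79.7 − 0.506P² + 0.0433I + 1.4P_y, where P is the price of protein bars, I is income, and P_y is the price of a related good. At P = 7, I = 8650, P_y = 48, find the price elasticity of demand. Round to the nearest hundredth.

-0.10

Q_x = 79.7 − 0.506(7)² + 0.0433(8650) + 1.4(48) = 79.7 − 24.794 + 374.545 + 67.2 = 496.651.
∂Q_x/∂P = −2·0.506·P = -7.084, so E_p = -7.084·(7/496.651) ≈ -0.10.
|E_p| < 1: demand is inelastic.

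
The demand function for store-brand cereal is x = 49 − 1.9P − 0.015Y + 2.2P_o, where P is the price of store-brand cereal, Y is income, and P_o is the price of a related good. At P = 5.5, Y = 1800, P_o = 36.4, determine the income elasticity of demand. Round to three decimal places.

Substituting, x = 49 − 1.9(5.5) − 0.015(1800) + 2.2(36.4) = 49 − 10.45 − 27 + 80.08 = 91.63.
∂x/∂Y = −0.015, so E_I = -0.015·(1800/91.63) ≈ -0.295.
E_I < 0: inferior good.

-0.295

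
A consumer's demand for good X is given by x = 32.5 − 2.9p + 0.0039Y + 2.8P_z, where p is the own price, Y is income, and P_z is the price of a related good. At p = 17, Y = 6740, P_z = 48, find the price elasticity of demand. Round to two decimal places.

-0.34

First evaluate x: 32.5 − 2.9(17) + 0.0039(6740) + 2.8(48) = 32.5 − 49.3 + 26.286 + 134.4 = 143.886.
∂x/∂p = −2.9, so E_p = (−2.9)·(17/143.886) ≈ -0.34.
|E_p| < 1: demand is inelastic.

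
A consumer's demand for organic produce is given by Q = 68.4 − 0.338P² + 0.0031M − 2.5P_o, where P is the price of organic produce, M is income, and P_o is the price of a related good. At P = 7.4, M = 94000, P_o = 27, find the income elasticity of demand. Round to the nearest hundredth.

1.06

First evaluate Q: 68.4 − 0.338(7.4)² + 0.0031(94000) − 2.5(27) = 68.4 − 18.5089 + 291.4 − 67.5 = 273.7911.
∂Q/∂M = +0.0031, so E_I = 0.0031·(94000/273.7911) ≈ 1.06.
E_I > 1: normal good (luxury).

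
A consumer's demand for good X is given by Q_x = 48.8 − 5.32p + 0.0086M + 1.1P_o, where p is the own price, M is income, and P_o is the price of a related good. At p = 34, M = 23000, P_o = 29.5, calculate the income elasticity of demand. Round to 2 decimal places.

2.01

Substituting, Q_x = 48.8 − 5.32(34) + 0.0086(23000) + 1.1(29.5) = 48.8 − 180.88 + 197.8 + 32.45 = 98.17.
∂Q_x/∂M = +0.0086, so E_I = 0.0086·(23000/98.17) ≈ 2.01.
E_I > 1: normal good (luxury).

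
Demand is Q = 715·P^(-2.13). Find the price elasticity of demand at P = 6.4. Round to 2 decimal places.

For a Cobb–Douglas (constant-elasticity) form Q = A·P^α·…, the elasticity with respect to P equals the exponent α at every point.
Here the exponent on P is -2.13, so the price elasticity of demand is -2.13.

-2.13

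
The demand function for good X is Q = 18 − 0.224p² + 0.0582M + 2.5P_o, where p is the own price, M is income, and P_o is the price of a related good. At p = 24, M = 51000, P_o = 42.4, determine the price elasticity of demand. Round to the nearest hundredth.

First evaluate Q: 18 − 0.224(24)² + 0.0582(51000) + 2.5(42.4) = 18 − 129.024 + 2968.2 + 106 = 2963.176.
∂Q/∂p = −2·0.224·p = -10.752, so E_p = -10.752·(24/2963.176) ≈ -0.09.
|E_p| < 1: demand is inelastic.

-0.09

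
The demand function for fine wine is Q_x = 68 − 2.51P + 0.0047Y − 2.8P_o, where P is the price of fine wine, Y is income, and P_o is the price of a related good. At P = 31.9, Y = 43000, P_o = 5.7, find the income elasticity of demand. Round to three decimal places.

First evaluate Q_x: 68 − 2.51(31.9) + 0.0047(43000) − 2.8(5.7) = 68 − 80.069 + 202.1 − 15.96 = 174.071.
∂Q_x/∂Y = +0.0047, so E_I = 0.0047·(43000/174.071) ≈ 1.161.
E_I > 1: normal good (luxury).

1.161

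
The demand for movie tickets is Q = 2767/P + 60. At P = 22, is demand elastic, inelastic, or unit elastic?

At P = 22, Q = 185.7727.
dQ/dP = −2767/P² = −5.7169.
Point elasticity E = (dQ/dP)·(P/Q) = -5.7169 × 22/185.7727 ≈ -0.677.
|E| ≈ 0.677 < 1, so demand is inelastic.

inelastic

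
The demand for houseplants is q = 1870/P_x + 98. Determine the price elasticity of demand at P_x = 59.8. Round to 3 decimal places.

At P_x = 59.8, q = 129.2709.
dq/dP_x = −1870/P_x² = −0.5229.
Point elasticity E = (dq/dP_x)·(P_x/q) = -0.5229 × 59.8/129.2709 ≈ -0.242.
|E| < 1, so demand is inelastic at this price.

-0.242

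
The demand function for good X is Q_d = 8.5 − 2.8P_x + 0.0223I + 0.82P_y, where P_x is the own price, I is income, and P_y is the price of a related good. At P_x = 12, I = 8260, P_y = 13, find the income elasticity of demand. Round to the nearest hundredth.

First evaluate Q_d: 8.5 − 2.8(12) + 0.0223(8260) + 0.82(13) = 8.5 − 33.6 + 184.198 + 10.66 = 169.758.
∂Q_d/∂I = +0.0223, so E_I = 0.0223·(8260/169.758) ≈ 1.09.
E_I > 1: normal good (luxury).

1.09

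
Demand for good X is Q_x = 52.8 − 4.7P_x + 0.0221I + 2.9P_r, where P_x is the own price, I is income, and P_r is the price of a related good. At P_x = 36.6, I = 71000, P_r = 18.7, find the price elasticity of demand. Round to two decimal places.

-0.11

At the given point, Q_x = 52.8 − 4.7(36.6) + 0.0221(71000) + 2.9(18.7) = 52.8 − 172.02 + 1569.1 + 54.23 = 1504.11.
∂Q_x/∂P_x = −4.7, so E_p = (−4.7)·(36.6/1504.11) ≈ -0.11.
|E_p| < 1: demand is inelastic.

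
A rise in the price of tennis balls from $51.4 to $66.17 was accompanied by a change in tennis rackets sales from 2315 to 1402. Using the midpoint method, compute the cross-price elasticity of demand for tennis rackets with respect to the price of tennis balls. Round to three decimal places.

-1.955

%ΔQ_x = (1402 − 2315)/[(2315+1402)/2] = -913/1858.5 ≈ -0.4913.
%ΔP_y = (66.17 − 51.4)/[(51.4+66.17)/2] ≈ 0.2513.
E_xy = -0.4913/0.2513 ≈ -1.955.
E_xy < 0, so tennis rackets and tennis balls are complements.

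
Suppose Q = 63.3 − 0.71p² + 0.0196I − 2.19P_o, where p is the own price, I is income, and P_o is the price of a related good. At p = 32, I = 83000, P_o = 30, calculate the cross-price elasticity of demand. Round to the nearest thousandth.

-0.073

Evaluating quantity at (p, I, P_o) gives Q = 63.3 − 0.71(32)² + 0.0196(83000) − 2.19(30) = 63.3 − 727.04 + 1626.8 − 65.7 = 897.36.
∂Q/∂P_o = −2.19, so E_xy = -2.19·(30/897.36) ≈ -0.073.
E_xy < 0: the goods are complements.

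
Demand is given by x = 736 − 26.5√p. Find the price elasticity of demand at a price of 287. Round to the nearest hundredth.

-0.78

At p = 287, x = 287.0615.
dx/dp = −26.5/(2√p) = −26.5/(2·16.9411).
Point elasticity E = (dx/dp)·(p/x) = -0.7821 × 287/287.0615 ≈ -0.78.
|E| < 1, so demand is inelastic at this price.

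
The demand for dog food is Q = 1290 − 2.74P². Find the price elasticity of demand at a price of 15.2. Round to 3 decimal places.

-1.927

At P = 15.2, Q = 656.9504.
dQ/dP = −2·2.74·P = −83.296.
Point elasticity E = (dQ/dP)·(P/Q) = -83.296 × 15.2/656.9504 ≈ -1.927.
|E| > 1, so demand is elastic at this price.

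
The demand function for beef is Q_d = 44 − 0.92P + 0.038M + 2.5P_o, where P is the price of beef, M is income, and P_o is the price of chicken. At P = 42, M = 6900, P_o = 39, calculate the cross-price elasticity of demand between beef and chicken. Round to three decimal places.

First evaluate Q_d: 44 − 0.92(42) + 0.038(6900) + 2.5(39) = 44 − 38.64 + 262.2 + 97.5 = 365.06.
∂Q_d/∂P_o = +2.5, so E_xy = 2.5·(39/365.06) ≈ 0.267.
E_xy > 0: the goods are substitutes.

0.267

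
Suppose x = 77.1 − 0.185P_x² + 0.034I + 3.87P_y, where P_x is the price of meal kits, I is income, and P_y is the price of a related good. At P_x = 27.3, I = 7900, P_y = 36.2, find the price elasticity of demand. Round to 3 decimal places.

-0.793

Substituting, x = 77.1 − 0.185(27.3)² + 0.034(7900) + 3.87(36.2) = 77.1 − 137.8787 + 268.6 + 140.094 = 347.9154.
∂x/∂P_x = −2·0.185·P_x = -10.101, so E_p = -10.101·(27.3/347.9154) ≈ -0.793.
|E_p| < 1: demand is inelastic.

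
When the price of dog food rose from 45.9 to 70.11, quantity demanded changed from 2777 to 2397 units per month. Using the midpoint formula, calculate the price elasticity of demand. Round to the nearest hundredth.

%ΔQ = (2397 − 2777)/[(2777 + 2397)/2] = -380/2587 ≈ -0.1469.
%Δp = (70.11 − 45.9)/[(45.9 + 70.11)/2] = 24.21/58.005 ≈ 0.4174.
Arc elasticity E = %ΔQ/%Δp ≈ -0.1469/0.4174 ≈ -0.35.
|E| < 1: demand is inelastic over this range.

-0.35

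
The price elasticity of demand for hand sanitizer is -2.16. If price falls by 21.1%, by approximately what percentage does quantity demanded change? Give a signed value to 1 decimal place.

%ΔQ ≈ E × %ΔP = (-2.16) × (-21.1%) ≈ 45.6%.

45.6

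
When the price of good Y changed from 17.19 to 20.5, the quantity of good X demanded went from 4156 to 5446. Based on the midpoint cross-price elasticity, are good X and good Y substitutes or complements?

substitutes

%ΔQ_x = (5446 − 4156)/[(4156+5446)/2] = 1290/4801 ≈ 0.2687.
%ΔP_y = (20.5 − 17.19)/[(17.19+20.5)/2] ≈ 0.1756.
E_xy = 0.2687/0.1756 ≈ 1.530.
E_xy > 0, so the goods are substitutes.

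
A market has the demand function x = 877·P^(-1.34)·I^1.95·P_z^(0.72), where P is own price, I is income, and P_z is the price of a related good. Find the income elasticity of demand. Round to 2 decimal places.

For a Cobb–Douglas (constant-elasticity) form x = A·I^α·…, the elasticity with respect to I equals the exponent α at every point.
Here the exponent on I is 1.95, so the income elasticity of demand is 1.95.

1.95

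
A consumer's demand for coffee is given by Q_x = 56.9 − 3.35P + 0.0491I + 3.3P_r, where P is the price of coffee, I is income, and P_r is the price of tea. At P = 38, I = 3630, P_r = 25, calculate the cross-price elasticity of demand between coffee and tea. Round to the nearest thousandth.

First evaluate Q_x: 56.9 − 3.35(38) + 0.0491(3630) + 3.3(25) = 56.9 − 127.3 + 178.233 + 82.5 = 190.333.
∂Q_x/∂P_r = +3.3, so E_xy = 3.3·(25/190.333) ≈ 0.433.
E_xy > 0: the goods are substitutes.

0.433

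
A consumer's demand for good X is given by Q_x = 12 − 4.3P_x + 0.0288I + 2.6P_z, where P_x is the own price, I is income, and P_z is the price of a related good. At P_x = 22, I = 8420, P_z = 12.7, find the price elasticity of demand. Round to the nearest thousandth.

Q_x = 12 − 4.3(22) + 0.0288(8420) + 2.6(12.7) = 12 − 94.6 + 242.496 + 33.02 = 192.916.
∂Q_x/∂P_x = −4.3, so E_p = (−4.3)·(22/192.916) ≈ -0.490.
|E_p| < 1: demand is inelastic.

-0.490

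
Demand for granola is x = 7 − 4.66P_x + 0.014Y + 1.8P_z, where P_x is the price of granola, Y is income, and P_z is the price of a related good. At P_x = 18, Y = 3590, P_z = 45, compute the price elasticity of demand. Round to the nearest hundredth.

-1.54

At the given point, x = 7 − 4.66(18) + 0.014(3590) + 1.8(45) = 7 − 83.88 + 50.26 + 81 = 54.38.
∂x/∂P_x = −4.66, so E_p = (−4.66)·(18/54.38) ≈ -1.54.
|E_p| > 1: demand is elastic.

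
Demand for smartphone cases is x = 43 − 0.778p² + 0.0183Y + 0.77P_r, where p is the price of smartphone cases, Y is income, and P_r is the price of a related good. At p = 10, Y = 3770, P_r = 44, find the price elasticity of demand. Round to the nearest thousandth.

-2.286

First evaluate x: 43 − 0.778(10)² + 0.0183(3770) + 0.77(44) = 43 − 77.8 + 68.991 + 33.88 = 68.071.
∂x/∂p = −2·0.778·p = -15.56, so E_p = -15.56·(10/68.071) ≈ -2.286.
|E_p| > 1: demand is elastic.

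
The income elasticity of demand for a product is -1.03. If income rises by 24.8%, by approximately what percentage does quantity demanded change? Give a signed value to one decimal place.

%ΔQ ≈ E × %ΔI = (-1.03) × (24.8%) ≈ -25.5%.

-25.5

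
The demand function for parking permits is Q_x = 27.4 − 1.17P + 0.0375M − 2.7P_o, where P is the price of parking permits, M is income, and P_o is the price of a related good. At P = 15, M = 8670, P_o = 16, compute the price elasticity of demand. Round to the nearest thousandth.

Substituting, Q_x = 27.4 − 1.17(15) + 0.0375(8670) − 2.7(16) = 27.4 − 17.55 + 325.125 − 43.2 = 291.775.
∂Q_x/∂P = −1.17, so E_p = (−1.17)·(15/291.775) ≈ -0.060.
|E_p| < 1: demand is inelastic.

-0.060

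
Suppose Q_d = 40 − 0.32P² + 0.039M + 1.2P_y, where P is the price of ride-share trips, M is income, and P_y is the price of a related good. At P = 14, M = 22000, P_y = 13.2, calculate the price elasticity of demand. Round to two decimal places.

-0.15

Substituting, Q_d = 40 − 0.32(14)² + 0.039(22000) + 1.2(13.2) = 40 − 62.72 + 858 + 15.84 = 851.12.
∂Q_d/∂P = −2·0.32·P = -8.96, so E_p = -8.96·(14/851.12) ≈ -0.15.
|E_p| < 1: demand is inelastic.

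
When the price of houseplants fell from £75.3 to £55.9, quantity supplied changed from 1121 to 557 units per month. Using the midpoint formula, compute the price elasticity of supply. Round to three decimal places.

%Δq = (557 − 1121)/[(1121 + 557)/2] = -564/839 ≈ -0.6722.
%ΔP = (55.9 − 75.3)/[(75.3 + 55.9)/2] = -19.4/65.6 ≈ -0.2957.
Arc elasticity E = %Δq/%ΔP ≈ -0.6722/-0.2957 ≈ 2.273.
|E| > 1: supply is elastic over this range.

2.273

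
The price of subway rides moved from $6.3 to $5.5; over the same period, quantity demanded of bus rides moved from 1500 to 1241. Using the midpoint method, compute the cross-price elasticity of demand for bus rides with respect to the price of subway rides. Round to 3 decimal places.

%ΔQ_x = (1241 − 1500)/[(1500+1241)/2] = -259/1370.5 ≈ -0.1890.
%ΔP_y = (5.5 − 6.3)/[(6.3+5.5)/2] ≈ -0.1356.
E_xy = -0.1890/-0.1356 ≈ 1.394.
E_xy > 0, so bus rides and subway rides are substitutes.

1.394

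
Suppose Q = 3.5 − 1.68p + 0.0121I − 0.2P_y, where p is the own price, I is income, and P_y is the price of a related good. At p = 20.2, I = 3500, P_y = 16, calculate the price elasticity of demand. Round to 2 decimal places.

Evaluating quantity at (p, I, P_y) gives Q = 3.5 − 1.68(20.2) + 0.0121(3500) − 0.2(16) = 3.5 − 33.936 + 42.35 − 3.2 = 8.714.
∂Q/∂p = −1.68, so E_p = (−1.68)·(20.2/8.714) ≈ -3.89.
|E_p| > 1: demand is elastic.

-3.89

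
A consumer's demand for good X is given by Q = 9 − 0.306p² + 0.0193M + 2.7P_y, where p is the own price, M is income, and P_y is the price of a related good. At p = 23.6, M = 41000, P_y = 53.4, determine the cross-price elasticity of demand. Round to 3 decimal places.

0.186

Substituting, Q = 9 − 0.306(23.6)² + 0.0193(41000) + 2.7(53.4) = 9 − 170.4298 + 791.3 + 144.18 = 774.0502.
∂Q/∂P_y = +2.7, so E_xy = 2.7·(53.4/774.0502) ≈ 0.186.
E_xy > 0: the goods are substitutes.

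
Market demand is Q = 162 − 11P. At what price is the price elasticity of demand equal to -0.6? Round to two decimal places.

Set −bP/(a − bP) = −0.6 ⇒ bP = 0.6(a − bP) ⇒ bP(1+0.6) = 0.6·a.
P = 0.6·162/(11·1.6) ≈ 5.52.

5.52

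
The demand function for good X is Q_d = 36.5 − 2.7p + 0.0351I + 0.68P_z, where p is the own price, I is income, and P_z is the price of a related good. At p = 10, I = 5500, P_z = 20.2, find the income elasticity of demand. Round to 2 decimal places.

At the given point, Q_d = 36.5 − 2.7(10) + 0.0351(5500) + 0.68(20.2) = 36.5 − 27 + 193.05 + 13.736 = 216.286.
∂Q_d/∂I = +0.0351, so E_I = 0.0351·(5500/216.286) ≈ 0.89.
E_I ∈ (0,1): normal good (necessity).

0.89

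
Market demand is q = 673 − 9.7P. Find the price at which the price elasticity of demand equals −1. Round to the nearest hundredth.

For linear demand q = a − bP, E = −bP/(a − bP). |E| = 1 ⇒ bP = a − bP ⇒ P = a/(2b).
P = 673/(2·9.7) ≈ 34.69.

34.69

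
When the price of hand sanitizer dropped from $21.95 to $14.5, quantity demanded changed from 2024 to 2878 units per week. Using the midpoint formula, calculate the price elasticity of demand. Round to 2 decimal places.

%Δq = (2878 − 2024)/[(2024 + 2878)/2] = 854/2451 ≈ 0.3484.
%Δp = (14.5 − 21.95)/[(21.95 + 14.5)/2] = -7.45/18.225 ≈ -0.4088.
Arc elasticity E = %Δq/%Δp ≈ 0.3484/-0.4088 ≈ -0.85.
|E| < 1: demand is inelastic over this range.

-0.85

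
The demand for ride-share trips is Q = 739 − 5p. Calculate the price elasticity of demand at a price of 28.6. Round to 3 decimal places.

-0.240

At p = 28.6, Q = 596.
dQ/dp = −5.
Point elasticity E = (dQ/dp)·(p/Q) = -5 × 28.6/596 ≈ -0.240.
|E| < 1, so demand is inelastic at this price.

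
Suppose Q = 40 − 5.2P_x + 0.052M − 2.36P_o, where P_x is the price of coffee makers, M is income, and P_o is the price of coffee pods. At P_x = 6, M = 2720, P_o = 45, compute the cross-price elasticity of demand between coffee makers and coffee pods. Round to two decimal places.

-2.41

At the given point, Q = 40 − 5.2(6) + 0.052(2720) − 2.36(45) = 40 − 31.2 + 141.44 − 106.2 = 44.04.
∂Q/∂P_o = −2.36, so E_xy = -2.36·(45/44.04) ≈ -2.41.
E_xy < 0: the goods are complements.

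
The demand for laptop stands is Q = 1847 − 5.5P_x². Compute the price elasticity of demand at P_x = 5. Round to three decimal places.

At P_x = 5, Q = 1709.5.
dQ/dP_x = −2·5.5·P_x = −55.
Point elasticity E = (dQ/dP_x)·(P_x/Q) = -55 × 5/1709.5 ≈ -0.161.
|E| < 1, so demand is inelastic at this price.

-0.161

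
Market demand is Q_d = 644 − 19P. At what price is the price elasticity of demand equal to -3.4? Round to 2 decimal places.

Set −bP/(a − bP) = −3.4 ⇒ bP = 3.4(a − bP) ⇒ bP(1+3.4) = 3.4·a.
P = 3.4·644/(19·4.4) ≈ 26.19.

26.19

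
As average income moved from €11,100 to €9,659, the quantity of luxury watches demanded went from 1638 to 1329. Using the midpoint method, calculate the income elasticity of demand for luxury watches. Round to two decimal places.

%ΔQ = (1329 − 1638)/[(1638+1329)/2] = -309/1483.5 ≈ -0.2083.
%ΔI = (9,659 − 11,100)/[(11,100+9,659)/2] = -1441/10379.5 ≈ -0.1388.
E_I = %ΔQ/%ΔI ≈ 1.50.
E_I > 1: normal good (luxury).

1.50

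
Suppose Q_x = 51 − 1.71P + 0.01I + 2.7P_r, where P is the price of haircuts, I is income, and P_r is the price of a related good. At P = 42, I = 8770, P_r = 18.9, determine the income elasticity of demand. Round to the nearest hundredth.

0.74

Evaluating quantity at (P, I, P_r) gives Q_x = 51 − 1.71(42) + 0.01(8770) + 2.7(18.9) = 51 − 71.82 + 87.7 + 51.03 = 117.91.
∂Q_x/∂I = +0.01, so E_I = 0.01·(8770/117.91) ≈ 0.74.
E_I ∈ (0,1): normal good (necessity).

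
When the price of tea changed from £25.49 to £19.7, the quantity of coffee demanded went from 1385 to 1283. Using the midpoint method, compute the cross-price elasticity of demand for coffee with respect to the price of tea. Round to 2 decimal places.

%ΔQ_x = (1283 − 1385)/[(1385+1283)/2] = -102/1334 ≈ -0.0765.
%ΔP_y = (19.7 − 25.49)/[(25.49+19.7)/2] ≈ -0.2563.
E_xy = -0.0765/-0.2563 ≈ 0.30.
E_xy > 0, so coffee and tea are substitutes.

0.30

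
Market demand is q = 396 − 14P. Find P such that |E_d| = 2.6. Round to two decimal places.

Set −bP/(a − bP) = −2.6 ⇒ bP = 2.6(a − bP) ⇒ bP(1+2.6) = 2.6·a.
P = 2.6·396/(14·3.6) ≈ 20.43.

20.43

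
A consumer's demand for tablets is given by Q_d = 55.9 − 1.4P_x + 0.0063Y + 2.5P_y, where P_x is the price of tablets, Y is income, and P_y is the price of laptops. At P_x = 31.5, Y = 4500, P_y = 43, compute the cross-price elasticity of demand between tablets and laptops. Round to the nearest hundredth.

0.73

First evaluate Q_d: 55.9 − 1.4(31.5) + 0.0063(4500) + 2.5(43) = 55.9 − 44.1 + 28.35 + 107.5 = 147.65.
∂Q_d/∂P_y = +2.5, so E_xy = 2.5·(43/147.65) ≈ 0.73.
E_xy > 0: the goods are substitutes.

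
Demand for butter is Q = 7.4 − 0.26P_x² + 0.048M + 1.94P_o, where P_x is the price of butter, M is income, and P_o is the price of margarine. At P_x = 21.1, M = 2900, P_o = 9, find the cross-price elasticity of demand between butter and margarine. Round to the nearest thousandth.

0.361

Substituting, Q = 7.4 − 0.26(21.1)² + 0.048(2900) + 1.94(9) = 7.4 − 115.7546 + 139.2 + 17.46 = 48.3054.
∂Q/∂P_o = +1.94, so E_xy = 1.94·(9/48.3054) ≈ 0.361.
E_xy > 0: the goods are substitutes.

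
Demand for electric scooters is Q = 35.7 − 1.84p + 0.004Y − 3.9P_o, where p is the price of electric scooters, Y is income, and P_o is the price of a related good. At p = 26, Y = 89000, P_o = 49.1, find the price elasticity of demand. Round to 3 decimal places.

-0.314

Q = 35.7 − 1.84(26) + 0.004(89000) − 3.9(49.1) = 35.7 − 47.84 + 356 − 191.49 = 152.37.
∂Q/∂p = −1.84, so E_p = (−1.84)·(26/152.37) ≈ -0.314.
|E_p| < 1: demand is inelastic.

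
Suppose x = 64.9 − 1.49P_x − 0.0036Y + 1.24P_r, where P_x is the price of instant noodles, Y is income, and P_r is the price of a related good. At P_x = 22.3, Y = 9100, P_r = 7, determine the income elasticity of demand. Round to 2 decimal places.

First evaluate x: 64.9 − 1.49(22.3) − 0.0036(9100) + 1.24(7) = 64.9 − 33.227 − 32.76 + 8.68 = 7.593.
∂x/∂Y = −0.0036, so E_I = -0.0036·(9100/7.593) ≈ -4.31.
E_I < 0: inferior good.

-4.31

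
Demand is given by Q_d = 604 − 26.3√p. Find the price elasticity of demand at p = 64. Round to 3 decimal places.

At p = 64, Q_d = 393.6.
dQ_d/dp = −26.3/(2√p) = −26.3/(2·8).
Point elasticity E = (dQ_d/dp)·(p/Q_d) = -1.6438 × 64/393.6 ≈ -0.267.
|E| < 1, so demand is inelastic at this price.

-0.267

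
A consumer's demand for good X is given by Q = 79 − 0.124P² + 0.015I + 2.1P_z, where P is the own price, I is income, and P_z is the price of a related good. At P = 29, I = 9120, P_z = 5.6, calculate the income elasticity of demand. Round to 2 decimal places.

1.11

At the given point, Q = 79 − 0.124(29)² + 0.015(9120) + 2.1(5.6) = 79 − 104.284 + 136.8 + 11.76 = 123.276.
∂Q/∂I = +0.015, so E_I = 0.015·(9120/123.276) ≈ 1.11.
E_I > 1: normal good (luxury).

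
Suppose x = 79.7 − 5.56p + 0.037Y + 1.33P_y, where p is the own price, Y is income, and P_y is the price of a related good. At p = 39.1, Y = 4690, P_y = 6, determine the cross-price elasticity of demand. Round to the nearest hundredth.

At the given point, x = 79.7 − 5.56(39.1) + 0.037(4690) + 1.33(6) = 79.7 − 217.396 + 173.53 + 7.98 = 43.814.
∂x/∂P_y = +1.33, so E_xy = 1.33·(6/43.814) ≈ 0.18.
E_xy > 0: the goods are substitutes.

0.18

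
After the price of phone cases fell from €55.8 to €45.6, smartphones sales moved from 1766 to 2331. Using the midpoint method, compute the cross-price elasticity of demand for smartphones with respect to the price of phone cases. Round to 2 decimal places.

-1.37

%ΔQ_x = (2331 − 1766)/[(1766+2331)/2] = 565/2048.5 ≈ 0.2758.
%ΔP_y = (45.6 − 55.8)/[(55.8+45.6)/2] ≈ -0.2012.
E_xy = 0.2758/-0.2012 ≈ -1.37.
E_xy < 0, so smartphones and phone cases are complements.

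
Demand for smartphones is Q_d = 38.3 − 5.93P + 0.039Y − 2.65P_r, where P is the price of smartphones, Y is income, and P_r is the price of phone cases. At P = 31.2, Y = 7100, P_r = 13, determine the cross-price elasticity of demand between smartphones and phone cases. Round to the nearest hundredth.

Q_d = 38.3 − 5.93(31.2) + 0.039(7100) − 2.65(13) = 38.3 − 185.016 + 276.9 − 34.45 = 95.734.
∂Q_d/∂P_r = −2.65, so E_xy = -2.65·(13/95.734) ≈ -0.36.
E_xy < 0: the goods are complements.

-0.36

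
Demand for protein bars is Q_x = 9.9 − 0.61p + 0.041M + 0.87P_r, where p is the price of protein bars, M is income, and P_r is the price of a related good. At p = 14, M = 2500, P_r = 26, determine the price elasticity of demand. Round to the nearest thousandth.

Substituting, Q_x = 9.9 − 0.61(14) + 0.041(2500) + 0.87(26) = 9.9 − 8.54 + 102.5 + 22.62 = 126.48.
∂Q_x/∂p = −0.61, so E_p = (−0.61)·(14/126.48) ≈ -0.068.
|E_p| < 1: demand is inelastic.

-0.068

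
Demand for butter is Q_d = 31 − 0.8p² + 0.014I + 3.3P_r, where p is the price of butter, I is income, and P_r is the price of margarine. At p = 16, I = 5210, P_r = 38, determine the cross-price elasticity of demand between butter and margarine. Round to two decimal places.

5.11

Evaluating quantity at (p, I, P_r) gives Q_d = 31 − 0.8(16)² + 0.014(5210) + 3.3(38) = 31 − 204.8 + 72.94 + 125.4 = 24.54.
∂Q_d/∂P_r = +3.3, so E_xy = 3.3·(38/24.54) ≈ 5.11.
E_xy > 0: the goods are substitutes.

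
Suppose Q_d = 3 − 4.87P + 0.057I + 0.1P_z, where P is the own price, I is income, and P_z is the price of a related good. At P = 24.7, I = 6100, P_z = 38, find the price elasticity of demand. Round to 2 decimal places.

-0.51

Q_d = 3 − 4.87(24.7) + 0.057(6100) + 0.1(38) = 3 − 120.289 + 347.7 + 3.8 = 234.211.
∂Q_d/∂P = −4.87, so E_p = (−4.87)·(24.7/234.211) ≈ -0.51.
|E_p| < 1: demand is inelastic.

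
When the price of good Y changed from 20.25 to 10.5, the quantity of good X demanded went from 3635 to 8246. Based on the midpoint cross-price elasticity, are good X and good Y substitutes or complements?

complements

%ΔQ_x = (8246 − 3635)/[(3635+8246)/2] = 4611/5940.5 ≈ 0.7762.
%ΔP_y = (10.5 − 20.25)/[(20.25+10.5)/2] ≈ -0.6341.
E_xy = 0.7762/-0.6341 ≈ -1.224.
E_xy < 0, so the goods are complements.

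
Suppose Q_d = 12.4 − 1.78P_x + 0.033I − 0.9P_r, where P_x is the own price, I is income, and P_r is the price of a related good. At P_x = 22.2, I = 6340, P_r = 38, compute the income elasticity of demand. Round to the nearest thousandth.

1.415

Evaluating quantity at (P_x, I, P_r) gives Q_d = 12.4 − 1.78(22.2) + 0.033(6340) − 0.9(38) = 12.4 − 39.516 + 209.22 − 34.2 = 147.904.
∂Q_d/∂I = +0.033, so E_I = 0.033·(6340/147.904) ≈ 1.415.
E_I > 1: normal good (luxury).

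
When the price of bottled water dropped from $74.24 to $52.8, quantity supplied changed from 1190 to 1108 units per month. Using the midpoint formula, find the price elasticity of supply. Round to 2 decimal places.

%Δq = (1108 − 1190)/[(1190 + 1108)/2] = -82/1149 ≈ -0.0714.
%Δp = (52.8 − 74.24)/[(74.24 + 52.8)/2] = -21.44/63.52 ≈ -0.3375.
Arc elasticity E = %Δq/%Δp ≈ -0.0714/-0.3375 ≈ 0.21.
|E| < 1: supply is inelastic over this range.

0.21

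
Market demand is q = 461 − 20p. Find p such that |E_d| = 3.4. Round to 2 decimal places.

17.81

Set −bp/(a − bp) = −3.4 ⇒ bp = 3.4(a − bp) ⇒ bp(1+3.4) = 3.4·a.
p = 3.4·461/(20·4.4) ≈ 17.81.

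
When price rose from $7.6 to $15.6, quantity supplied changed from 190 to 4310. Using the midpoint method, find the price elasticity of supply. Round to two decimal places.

2.66

%Δq = (4310 − 190)/[(190 + 4310)/2] = 4120/2250 ≈ 1.8311.
%Δp = (15.6 − 7.6)/[(7.6 + 15.6)/2] = 8/11.6 ≈ 0.6897.
Arc elasticity E = %Δq/%Δp ≈ 1.8311/0.6897 ≈ 2.66.
|E| > 1: supply is elastic over this range.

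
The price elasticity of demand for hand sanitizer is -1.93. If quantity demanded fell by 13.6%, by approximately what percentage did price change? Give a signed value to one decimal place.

7.0

%ΔQ ≈ E × %ΔP ⇒ %ΔP = %ΔQ / E = (-13.6%)/(-1.93) ≈ 7.0%.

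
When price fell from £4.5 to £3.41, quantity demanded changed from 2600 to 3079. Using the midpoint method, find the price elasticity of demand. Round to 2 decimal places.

-0.61

%ΔQ = (3079 − 2600)/[(2600 + 3079)/2] = 479/2839.5 ≈ 0.1687.
%ΔP = (3.41 − 4.5)/[(4.5 + 3.41)/2] = -1.09/3.955 ≈ -0.2756.
Arc elasticity E = %ΔQ/%ΔP ≈ 0.1687/-0.2756 ≈ -0.61.
|E| < 1: demand is inelastic over this range.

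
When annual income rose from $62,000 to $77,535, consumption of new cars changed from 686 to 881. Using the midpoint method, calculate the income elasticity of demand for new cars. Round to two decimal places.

1.12

%ΔQ = (881 − 686)/[(686+881)/2] = 195/783.5 ≈ 0.2489.
%ΔM = (77,535 − 62,000)/[(62,000+77,535)/2] = 15535/69767.5 ≈ 0.2227.
E_I = %ΔQ/%ΔM ≈ 1.12.
E_I > 1: normal good (luxury).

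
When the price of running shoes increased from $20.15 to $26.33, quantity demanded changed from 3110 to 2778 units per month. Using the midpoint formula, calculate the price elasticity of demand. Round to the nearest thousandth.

%Δq = (2778 − 3110)/[(3110 + 2778)/2] = -332/2944 ≈ -0.1128.
%ΔP = (26.33 − 20.15)/[(20.15 + 26.33)/2] = 6.18/23.24 ≈ 0.2659.
Arc elasticity E = %Δq/%ΔP ≈ -0.1128/0.2659 ≈ -0.424.
|E| < 1: demand is inelastic over this range.

-0.424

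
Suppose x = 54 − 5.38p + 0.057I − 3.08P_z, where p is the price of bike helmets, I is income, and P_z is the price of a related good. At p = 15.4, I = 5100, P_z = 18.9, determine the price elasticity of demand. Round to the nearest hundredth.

First evaluate x: 54 − 5.38(15.4) + 0.057(5100) − 3.08(18.9) = 54 − 82.852 + 290.7 − 58.212 = 203.636.
∂x/∂p = −5.38, so E_p = (−5.38)·(15.4/203.636) ≈ -0.41.
|E_p| < 1: demand is inelastic.

-0.41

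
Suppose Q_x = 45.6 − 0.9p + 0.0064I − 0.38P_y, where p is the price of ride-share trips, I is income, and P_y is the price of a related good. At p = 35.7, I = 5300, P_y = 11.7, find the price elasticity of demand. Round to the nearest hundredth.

-0.75

Evaluating quantity at (p, I, P_y) gives Q_x = 45.6 − 0.9(35.7) + 0.0064(5300) − 0.38(11.7) = 45.6 − 32.13 + 33.92 − 4.446 = 42.944.
∂Q_x/∂p = −0.9, so E_p = (−0.9)·(35.7/42.944) ≈ -0.75.
|E_p| < 1: demand is inelastic.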